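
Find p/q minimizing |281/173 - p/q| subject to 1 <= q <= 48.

13/8

Expand x = 281/173 as a continued fraction with the Euclidean algorithm:
  281 = 1*173 + 108, so a_0 = 1.
  173 = 1*108 + 65, so a_1 = 1.
  108 = 1*65 + 43, so a_2 = 1.
  65 = 1*43 + 22, so a_3 = 1.
  43 = 1*22 + 21, so a_4 = 1.
  22 = 1*21 + 1, so a_5 = 1.
  21 = 21*1 + 0, so a_6 = 21.
so x = [1; 1, 1, 1, 1, 1, 21].
Convergents (p_i = a_i*p_{i-1} + p_{i-2}, q_i = a_i*q_{i-1} + q_{i-2} with p_{-2}=0, p_{-1}=1, q_{-2}=1, q_{-1}=0), until the denominator exceeds 48:
  i=0: a_0=1, p_0 = 1*1 + 0 = 1, q_0 = 1*0 + 1 = 1.
  i=1: a_1=1, p_1 = 1*1 + 1 = 2, q_1 = 1*1 + 0 = 1.
  i=2: a_2=1, p_2 = 1*2 + 1 = 3, q_2 = 1*1 + 1 = 2.
  i=3: a_3=1, p_3 = 1*3 + 2 = 5, q_3 = 1*2 + 1 = 3.
  i=4: a_4=1, p_4 = 1*5 + 3 = 8, q_4 = 1*3 + 2 = 5.
  i=5: a_5=1, p_5 = 1*8 + 5 = 13, q_5 = 1*5 + 3 = 8.
  i=6: a_6=21, p_6 = 21*13 + 8 = 281, q_6 = 21*8 + 5 = 173.
q_6 = 173 > 48, so the last convergent with denominator <= 48 is p_5/q_5 = 13/8.
The closest fraction with denominator <= 48 is either p_5/q_5 or the intermediate fraction (k*p_5 + p_4)/(k*q_5 + q_4) with the largest k >= 1 whose denominator stays <= 48; these approach x as k grows, and every other convergent or intermediate fraction in range is farther away.
Largest k: floor((48 - q_4)/q_5) = floor((48 - 5)/8) = 5.
That gives (5*13 + 8)/(5*8 + 5) = 73/45.
Compare the errors: |x - 13/8| = |281*8 - 13*173|/(173*8) = 1/1384, and |x - 73/45| = |281*45 - 73*173|/(173*45) = 16/7785.
Cross-multiplying, 1*7785 = 7785 < 22144 = 16*1384, so 1/1384 is smaller: the convergent 13/8 is closer to x than 73/45.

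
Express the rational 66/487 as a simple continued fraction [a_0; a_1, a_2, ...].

[0; 7, 2, 1, 1, 1, 3, 2]

Run the Euclidean algorithm on 66 and 487; the successive quotients are the partial quotients a_0, a_1, ... (each step inverts the fractional part left over by the previous one):
  66 = 0*487 + 66, so a_0 = 0.
  487 = 7*66 + 25, so a_1 = 7.
  66 = 2*25 + 16, so a_2 = 2.
  25 = 1*16 + 9, so a_3 = 1.
  16 = 1*9 + 7, so a_4 = 1.
  9 = 1*7 + 2, so a_5 = 1.
  7 = 3*2 + 1, so a_6 = 3.
  2 = 2*1 + 0, so a_7 = 2.
The remainder reaches 0 after 8 divisions, so the expansion has 8 partial quotients, read off in order.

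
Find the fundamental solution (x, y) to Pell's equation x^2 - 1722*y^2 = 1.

(x, y) = (83, 2)

First expand sqrt(1722) as a continued fraction. With x_i = (sqrt(1722) + m_i)/d_i and (m_0, d_0) = (0, 1): a_0 = floor(sqrt(1722)) = 41, since 41^2 = 1681 <= 1722 < 1764 = 42^2.
Iterate m_{i+1} = d_i*a_i - m_i, d_{i+1} = (1722 - m_{i+1}^2)/d_i, a_{i+1} = floor((a_0 + m_{i+1})/d_{i+1}):
  m_1 = 1*41 - 0 = 41, d_1 = (1722 - 41^2)/1 = 41/1 = 41, a_1 = floor((41 + 41)/41) = 2.
  m_2 = 41*2 - 41 = 41, d_2 = (1722 - 41^2)/41 = 41/41 = 1, a_2 = floor((41 + 41)/1) = 82.
  m_3 = 1*82 - 41 = 41, d_3 = (1722 - 41^2)/1 = 41/1 = 41: (m_3, d_3) = (m_1, d_1) = (41, 41), so from here the quotients repeat a_1, a_2; the period length is 2.
So sqrt(1722) = [41; (2, 82)] with period length k = 2.
k is even, so the fundamental solution of x^2 - 1722y^2 = 1 is (p_{k-1}, q_{k-1}) = (p_1, q_1); compute convergents through index 1.
Convergents (p_i = a_i*p_{i-1} + p_{i-2}, q_i = a_i*q_{i-1} + q_{i-2} with p_{-2}=0, p_{-1}=1, q_{-2}=1, q_{-1}=0):
  i=0: a_0=41, p_0 = 41*1 + 0 = 41, q_0 = 41*0 + 1 = 1.
  i=1: a_1=2, p_1 = 2*41 + 1 = 83, q_1 = 2*1 + 0 = 2.
Check: 83^2 - 1722*2^2 = 6889 - 6888 = 1, so (x, y) = (83, 2) solves the equation, and by the theorem it is the least positive solution.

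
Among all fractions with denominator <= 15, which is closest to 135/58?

7/3

Expand x = 135/58 as a continued fraction with the Euclidean algorithm:
  135 = 2*58 + 19, so a_0 = 2.
  58 = 3*19 + 1, so a_1 = 3.
  19 = 19*1 + 0, so a_2 = 19.
so x = [2; 3, 19].
Convergents (p_i = a_i*p_{i-1} + p_{i-2}, q_i = a_i*q_{i-1} + q_{i-2} with p_{-2}=0, p_{-1}=1, q_{-2}=1, q_{-1}=0), until the denominator exceeds 15:
  i=0: a_0=2, p_0 = 2*1 + 0 = 2, q_0 = 2*0 + 1 = 1.
  i=1: a_1=3, p_1 = 3*2 + 1 = 7, q_1 = 3*1 + 0 = 3.
  i=2: a_2=19, p_2 = 19*7 + 2 = 135, q_2 = 19*3 + 1 = 58.
q_2 = 58 > 15, so the last convergent with denominator <= 15 is p_1/q_1 = 7/3.
The closest fraction with denominator <= 15 is either p_1/q_1 or the intermediate fraction (k*p_1 + p_0)/(k*q_1 + q_0) with the largest k >= 1 whose denominator stays <= 15; these approach x as k grows, and every other convergent or intermediate fraction in range is farther away.
Largest k: floor((15 - q_0)/q_1) = floor((15 - 1)/3) = 4.
That gives (4*7 + 2)/(4*3 + 1) = 30/13.
Compare the errors: |x - 7/3| = |135*3 - 7*58|/(58*3) = 1/174, and |x - 30/13| = |135*13 - 30*58|/(58*13) = 15/754.
Cross-multiplying, 1*754 = 754 < 2610 = 15*174, so 1/174 is smaller: the convergent 7/3 is closer to x than 30/13.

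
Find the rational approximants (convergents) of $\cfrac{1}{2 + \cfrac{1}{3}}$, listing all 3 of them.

0/1, 1/2, 3/7

Using the convergent recurrence p_i = a_i*p_{i-1} + p_{i-2}, q_i = a_i*q_{i-1} + q_{i-2} with p_{-2}=0, p_{-1}=1, q_{-2}=1, q_{-1}=0:
  i=0: a_0=0, p_0 = 0*1 + 0 = 0, q_0 = 0*0 + 1 = 1.
  i=1: a_1=2, p_1 = 2*0 + 1 = 1, q_1 = 2*1 + 0 = 2.
  i=2: a_2=3, p_2 = 3*1 + 0 = 3, q_2 = 3*2 + 1 = 7.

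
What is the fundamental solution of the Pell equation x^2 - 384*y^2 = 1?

(x, y) = (4801, 245)

First expand sqrt(384) as a continued fraction. With x_i = (sqrt(384) + m_i)/d_i and (m_0, d_0) = (0, 1): a_0 = floor(sqrt(384)) = 19, since 19^2 = 361 <= 384 < 400 = 20^2.
Iterate m_{i+1} = d_i*a_i - m_i, d_{i+1} = (384 - m_{i+1}^2)/d_i, a_{i+1} = floor((a_0 + m_{i+1})/d_{i+1}):
  m_1 = 1*19 - 0 = 19, d_1 = (384 - 19^2)/1 = 23/1 = 23, a_1 = floor((19 + 19)/23) = 1.
  m_2 = 23*1 - 19 = 4, d_2 = (384 - 4^2)/23 = 368/23 = 16, a_2 = floor((19 + 4)/16) = 1.
  m_3 = 16*1 - 4 = 12, d_3 = (384 - 12^2)/16 = 240/16 = 15, a_3 = floor((19 + 12)/15) = 2.
  m_4 = 15*2 - 12 = 18, d_4 = (384 - 18^2)/15 = 60/15 = 4, a_4 = floor((19 + 18)/4) = 9.
  m_5 = 4*9 - 18 = 18, d_5 = (384 - 18^2)/4 = 60/4 = 15, a_5 = floor((19 + 18)/15) = 2.
  m_6 = 15*2 - 18 = 12, d_6 = (384 - 12^2)/15 = 240/15 = 16, a_6 = floor((19 + 12)/16) = 1.
  m_7 = 16*1 - 12 = 4, d_7 = (384 - 4^2)/16 = 368/16 = 23, a_7 = floor((19 + 4)/23) = 1.
  m_8 = 23*1 - 4 = 19, d_8 = (384 - 19^2)/23 = 23/23 = 1, a_8 = floor((19 + 19)/1) = 38.
  m_9 = 1*38 - 19 = 19, d_9 = (384 - 19^2)/1 = 23/1 = 23: (m_9, d_9) = (m_1, d_1) = (19, 23), so from here the quotients repeat a_1, ..., a_8; the period length is 8.
So sqrt(384) = [19; (1, 1, 2, 9, 2, 1, 1, 38)] with period length k = 8.
k is even, so the fundamental solution of x^2 - 384y^2 = 1 is (p_{k-1}, q_{k-1}) = (p_7, q_7); compute convergents through index 7.
Convergents (p_i = a_i*p_{i-1} + p_{i-2}, q_i = a_i*q_{i-1} + q_{i-2} with p_{-2}=0, p_{-1}=1, q_{-2}=1, q_{-1}=0):
  i=0: a_0=19, p_0 = 19*1 + 0 = 19, q_0 = 19*0 + 1 = 1.
  i=1: a_1=1, p_1 = 1*19 + 1 = 20, q_1 = 1*1 + 0 = 1.
  i=2: a_2=1, p_2 = 1*20 + 19 = 39, q_2 = 1*1 + 1 = 2.
  i=3: a_3=2, p_3 = 2*39 + 20 = 98, q_3 = 2*2 + 1 = 5.
  i=4: a_4=9, p_4 = 9*98 + 39 = 921, q_4 = 9*5 + 2 = 47.
  i=5: a_5=2, p_5 = 2*921 + 98 = 1940, q_5 = 2*47 + 5 = 99.
  i=6: a_6=1, p_6 = 1*1940 + 921 = 2861, q_6 = 1*99 + 47 = 146.
  i=7: a_7=1, p_7 = 1*2861 + 1940 = 4801, q_7 = 1*146 + 99 = 245.
Check: 4801^2 - 384*245^2 = 23049601 - 23049600 = 1, so (x, y) = (4801, 245) solves the equation, and by the theorem it is the least positive solution.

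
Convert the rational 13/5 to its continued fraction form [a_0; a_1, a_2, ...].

Run the Euclidean algorithm on 13 and 5; the successive quotients are the partial quotients a_0, a_1, ... (each step inverts the fractional part left over by the previous one):
  13 = 2*5 + 3, so a_0 = 2.
  5 = 1*3 + 2, so a_1 = 1.
  3 = 1*2 + 1, so a_2 = 1.
  2 = 2*1 + 0, so a_3 = 2.
The remainder reaches 0 after 4 divisions, so the expansion has 4 partial quotients, read off in order.

[2; 1, 1, 2]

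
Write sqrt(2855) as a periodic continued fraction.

[53; (2, 3, 5, 2, 1, 20, 1, 2, 5, 3, 2, 106)]

Write x_i = (sqrt(2855) + m_i)/d_i with (m_0, d_0) = (0, 1). a_0 = floor(sqrt(2855)) = 53, since 53^2 = 2809 <= 2855 < 2916 = 54^2.
Iterate m_{i+1} = d_i*a_i - m_i, d_{i+1} = (2855 - m_{i+1}^2)/d_i, a_{i+1} = floor((a_0 + m_{i+1})/d_{i+1}):
  m_1 = 1*53 - 0 = 53, d_1 = (2855 - 53^2)/1 = 46/1 = 46, a_1 = floor((53 + 53)/46) = 2.
  m_2 = 46*2 - 53 = 39, d_2 = (2855 - 39^2)/46 = 1334/46 = 29, a_2 = floor((53 + 39)/29) = 3.
  m_3 = 29*3 - 39 = 48, d_3 = (2855 - 48^2)/29 = 551/29 = 19, a_3 = floor((53 + 48)/19) = 5.
  m_4 = 19*5 - 48 = 47, d_4 = (2855 - 47^2)/19 = 646/19 = 34, a_4 = floor((53 + 47)/34) = 2.
  m_5 = 34*2 - 47 = 21, d_5 = (2855 - 21^2)/34 = 2414/34 = 71, a_5 = floor((53 + 21)/71) = 1.
  m_6 = 71*1 - 21 = 50, d_6 = (2855 - 50^2)/71 = 355/71 = 5, a_6 = floor((53 + 50)/5) = 20.
  m_7 = 5*20 - 50 = 50, d_7 = (2855 - 50^2)/5 = 355/5 = 71, a_7 = floor((53 + 50)/71) = 1.
  m_8 = 71*1 - 50 = 21, d_8 = (2855 - 21^2)/71 = 2414/71 = 34, a_8 = floor((53 + 21)/34) = 2.
  m_9 = 34*2 - 21 = 47, d_9 = (2855 - 47^2)/34 = 646/34 = 19, a_9 = floor((53 + 47)/19) = 5.
  m_10 = 19*5 - 47 = 48, d_10 = (2855 - 48^2)/19 = 551/19 = 29, a_10 = floor((53 + 48)/29) = 3.
  m_11 = 29*3 - 48 = 39, d_11 = (2855 - 39^2)/29 = 1334/29 = 46, a_11 = floor((53 + 39)/46) = 2.
  m_12 = 46*2 - 39 = 53, d_12 = (2855 - 53^2)/46 = 46/46 = 1, a_12 = floor((53 + 53)/1) = 106.
  m_13 = 1*106 - 53 = 53, d_13 = (2855 - 53^2)/1 = 46/1 = 46: (m_13, d_13) = (m_1, d_1) = (53, 46), so from here the quotients repeat a_1, ..., a_12; the period length is 12.
Hence the expansion of sqrt(2855) is a_0 = 53 followed by the repeating block 2, 3, 5, 2, 1, 20, 1, 2, 5, 3, 2, 106 (period 12).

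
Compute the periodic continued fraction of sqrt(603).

Write x_i = (sqrt(603) + m_i)/d_i with (m_0, d_0) = (0, 1). a_0 = floor(sqrt(603)) = 24, since 24^2 = 576 <= 603 < 625 = 25^2.
Iterate m_{i+1} = d_i*a_i - m_i, d_{i+1} = (603 - m_{i+1}^2)/d_i, a_{i+1} = floor((a_0 + m_{i+1})/d_{i+1}):
  m_1 = 1*24 - 0 = 24, d_1 = (603 - 24^2)/1 = 27/1 = 27, a_1 = floor((24 + 24)/27) = 1.
  m_2 = 27*1 - 24 = 3, d_2 = (603 - 3^2)/27 = 594/27 = 22, a_2 = floor((24 + 3)/22) = 1.
  m_3 = 22*1 - 3 = 19, d_3 = (603 - 19^2)/22 = 242/22 = 11, a_3 = floor((24 + 19)/11) = 3.
  m_4 = 11*3 - 19 = 14, d_4 = (603 - 14^2)/11 = 407/11 = 37, a_4 = floor((24 + 14)/37) = 1.
  m_5 = 37*1 - 14 = 23, d_5 = (603 - 23^2)/37 = 74/37 = 2, a_5 = floor((24 + 23)/2) = 23.
  m_6 = 2*23 - 23 = 23, d_6 = (603 - 23^2)/2 = 74/2 = 37, a_6 = floor((24 + 23)/37) = 1.
  m_7 = 37*1 - 23 = 14, d_7 = (603 - 14^2)/37 = 407/37 = 11, a_7 = floor((24 + 14)/11) = 3.
  m_8 = 11*3 - 14 = 19, d_8 = (603 - 19^2)/11 = 242/11 = 22, a_8 = floor((24 + 19)/22) = 1.
  m_9 = 22*1 - 19 = 3, d_9 = (603 - 3^2)/22 = 594/22 = 27, a_9 = floor((24 + 3)/27) = 1.
  m_10 = 27*1 - 3 = 24, d_10 = (603 - 24^2)/27 = 27/27 = 1, a_10 = floor((24 + 24)/1) = 48.
  m_11 = 1*48 - 24 = 24, d_11 = (603 - 24^2)/1 = 27/1 = 27: (m_11, d_11) = (m_1, d_1) = (24, 27), so from here the quotients repeat a_1, ..., a_10; the period length is 10.
Hence the expansion of sqrt(603) is a_0 = 24 followed by the repeating block 1, 1, 3, 1, 23, 1, 3, 1, 1, 48 (period 10).

[24; (1, 1, 3, 1, 23, 1, 3, 1, 1, 48)]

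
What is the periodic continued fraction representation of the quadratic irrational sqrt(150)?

Write x_i = (sqrt(150) + m_i)/d_i with (m_0, d_0) = (0, 1). a_0 = floor(sqrt(150)) = 12, since 12^2 = 144 <= 150 < 169 = 13^2.
Iterate m_{i+1} = d_i*a_i - m_i, d_{i+1} = (150 - m_{i+1}^2)/d_i, a_{i+1} = floor((a_0 + m_{i+1})/d_{i+1}):
  m_1 = 1*12 - 0 = 12, d_1 = (150 - 12^2)/1 = 6/1 = 6, a_1 = floor((12 + 12)/6) = 4.
  m_2 = 6*4 - 12 = 12, d_2 = (150 - 12^2)/6 = 6/6 = 1, a_2 = floor((12 + 12)/1) = 24.
  m_3 = 1*24 - 12 = 12, d_3 = (150 - 12^2)/1 = 6/1 = 6: (m_3, d_3) = (m_1, d_1) = (12, 6), so from here the quotients repeat a_1, a_2; the period length is 2.
Hence the expansion of sqrt(150) is a_0 = 12 followed by the repeating block 4, 24 (period 2).

[12; (4, 24)]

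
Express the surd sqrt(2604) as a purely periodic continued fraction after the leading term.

[51; (34, 102)]

Write x_i = (sqrt(2604) + m_i)/d_i with (m_0, d_0) = (0, 1). a_0 = floor(sqrt(2604)) = 51, since 51^2 = 2601 <= 2604 < 2704 = 52^2.
Iterate m_{i+1} = d_i*a_i - m_i, d_{i+1} = (2604 - m_{i+1}^2)/d_i, a_{i+1} = floor((a_0 + m_{i+1})/d_{i+1}):
  m_1 = 1*51 - 0 = 51, d_1 = (2604 - 51^2)/1 = 3/1 = 3, a_1 = floor((51 + 51)/3) = 34.
  m_2 = 3*34 - 51 = 51, d_2 = (2604 - 51^2)/3 = 3/3 = 1, a_2 = floor((51 + 51)/1) = 102.
  m_3 = 1*102 - 51 = 51, d_3 = (2604 - 51^2)/1 = 3/1 = 3: (m_3, d_3) = (m_1, d_1) = (51, 3), so from here the quotients repeat a_1, a_2; the period length is 2.
Hence the expansion of sqrt(2604) is a_0 = 51 followed by the repeating block 34, 102 (period 2).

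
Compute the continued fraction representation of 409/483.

Run the Euclidean algorithm on 409 and 483; the successive quotients are the partial quotients a_0, a_1, ... (each step inverts the fractional part left over by the previous one):
  409 = 0*483 + 409, so a_0 = 0.
  483 = 1*409 + 74, so a_1 = 1.
  409 = 5*74 + 39, so a_2 = 5.
  74 = 1*39 + 35, so a_3 = 1.
  39 = 1*35 + 4, so a_4 = 1.
  35 = 8*4 + 3, so a_5 = 8.
  4 = 1*3 + 1, so a_6 = 1.
  3 = 3*1 + 0, so a_7 = 3.
The remainder reaches 0 after 8 divisions, so the expansion has 8 partial quotients, read off in order.

[0; 1, 5, 1, 1, 8, 1, 3]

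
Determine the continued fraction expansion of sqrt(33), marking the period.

Write x_i = (sqrt(33) + m_i)/d_i with (m_0, d_0) = (0, 1). a_0 = floor(sqrt(33)) = 5, since 5^2 = 25 <= 33 < 36 = 6^2.
Iterate m_{i+1} = d_i*a_i - m_i, d_{i+1} = (33 - m_{i+1}^2)/d_i, a_{i+1} = floor((a_0 + m_{i+1})/d_{i+1}):
  m_1 = 1*5 - 0 = 5, d_1 = (33 - 5^2)/1 = 8/1 = 8, a_1 = floor((5 + 5)/8) = 1.
  m_2 = 8*1 - 5 = 3, d_2 = (33 - 3^2)/8 = 24/8 = 3, a_2 = floor((5 + 3)/3) = 2.
  m_3 = 3*2 - 3 = 3, d_3 = (33 - 3^2)/3 = 24/3 = 8, a_3 = floor((5 + 3)/8) = 1.
  m_4 = 8*1 - 3 = 5, d_4 = (33 - 5^2)/8 = 8/8 = 1, a_4 = floor((5 + 5)/1) = 10.
  m_5 = 1*10 - 5 = 5, d_5 = (33 - 5^2)/1 = 8/1 = 8: (m_5, d_5) = (m_1, d_1) = (5, 8), so from here the quotients repeat a_1, ..., a_4; the period length is 4.
Hence the expansion of sqrt(33) is a_0 = 5 followed by the repeating block 1, 2, 1, 10 (period 4).

[5; (1, 2, 1, 10)]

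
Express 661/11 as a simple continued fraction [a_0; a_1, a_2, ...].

Run the Euclidean algorithm on 661 and 11; the successive quotients are the partial quotients a_0, a_1, ... (each step inverts the fractional part left over by the previous one):
  661 = 60*11 + 1, so a_0 = 60.
  11 = 11*1 + 0, so a_1 = 11.
The remainder reaches 0 after 2 divisions, so the expansion has 2 partial quotients, read off in order.

[60; 11]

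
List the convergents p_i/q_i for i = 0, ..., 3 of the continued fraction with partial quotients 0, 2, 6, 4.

0/1, 1/2, 6/13, 25/54

Using the convergent recurrence p_i = a_i*p_{i-1} + p_{i-2}, q_i = a_i*q_{i-1} + q_{i-2} with p_{-2}=0, p_{-1}=1, q_{-2}=1, q_{-1}=0:
  i=0: a_0=0, p_0 = 0*1 + 0 = 0, q_0 = 0*0 + 1 = 1.
  i=1: a_1=2, p_1 = 2*0 + 1 = 1, q_1 = 2*1 + 0 = 2.
  i=2: a_2=6, p_2 = 6*1 + 0 = 6, q_2 = 6*2 + 1 = 13.
  i=3: a_3=4, p_3 = 4*6 + 1 = 25, q_3 = 4*13 + 2 = 54.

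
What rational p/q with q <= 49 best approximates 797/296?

35/13

Expand x = 797/296 as a continued fraction with the Euclidean algorithm:
  797 = 2*296 + 205, so a_0 = 2.
  296 = 1*205 + 91, so a_1 = 1.
  205 = 2*91 + 23, so a_2 = 2.
  91 = 3*23 + 22, so a_3 = 3.
  23 = 1*22 + 1, so a_4 = 1.
  22 = 22*1 + 0, so a_5 = 22.
so x = [2; 1, 2, 3, 1, 22].
Convergents (p_i = a_i*p_{i-1} + p_{i-2}, q_i = a_i*q_{i-1} + q_{i-2} with p_{-2}=0, p_{-1}=1, q_{-2}=1, q_{-1}=0), until the denominator exceeds 49:
  i=0: a_0=2, p_0 = 2*1 + 0 = 2, q_0 = 2*0 + 1 = 1.
  i=1: a_1=1, p_1 = 1*2 + 1 = 3, q_1 = 1*1 + 0 = 1.
  i=2: a_2=2, p_2 = 2*3 + 2 = 8, q_2 = 2*1 + 1 = 3.
  i=3: a_3=3, p_3 = 3*8 + 3 = 27, q_3 = 3*3 + 1 = 10.
  i=4: a_4=1, p_4 = 1*27 + 8 = 35, q_4 = 1*10 + 3 = 13.
  i=5: a_5=22, p_5 = 22*35 + 27 = 797, q_5 = 22*13 + 10 = 296.
q_5 = 296 > 49, so the last convergent with denominator <= 49 is p_4/q_4 = 35/13.
The closest fraction with denominator <= 49 is either p_4/q_4 or the intermediate fraction (k*p_4 + p_3)/(k*q_4 + q_3) with the largest k >= 1 whose denominator stays <= 49; these approach x as k grows, and every other convergent or intermediate fraction in range is farther away.
Largest k: floor((49 - q_3)/q_4) = floor((49 - 10)/13) = 3.
That gives (3*35 + 27)/(3*13 + 10) = 132/49.
Compare the errors: |x - 35/13| = |797*13 - 35*296|/(296*13) = 1/3848, and |x - 132/49| = |797*49 - 132*296|/(296*49) = 19/14504.
Cross-multiplying, 1*14504 = 14504 < 73112 = 19*3848, so 1/3848 is smaller: the convergent 35/13 is closer to x than 132/49.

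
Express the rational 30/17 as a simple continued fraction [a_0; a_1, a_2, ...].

Run the Euclidean algorithm on 30 and 17; the successive quotients are the partial quotients a_0, a_1, ... (each step inverts the fractional part left over by the previous one):
  30 = 1*17 + 13, so a_0 = 1.
  17 = 1*13 + 4, so a_1 = 1.
  13 = 3*4 + 1, so a_2 = 3.
  4 = 4*1 + 0, so a_3 = 4.
The remainder reaches 0 after 4 divisions, so the expansion has 4 partial quotients, read off in order.

[1; 1, 3, 4]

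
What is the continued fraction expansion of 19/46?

[0; 2, 2, 2, 1, 2]

Run the Euclidean algorithm on 19 and 46; the successive quotients are the partial quotients a_0, a_1, ... (each step inverts the fractional part left over by the previous one):
  19 = 0*46 + 19, so a_0 = 0.
  46 = 2*19 + 8, so a_1 = 2.
  19 = 2*8 + 3, so a_2 = 2.
  8 = 2*3 + 2, so a_3 = 2.
  3 = 1*2 + 1, so a_4 = 1.
  2 = 2*1 + 0, so a_5 = 2.
The remainder reaches 0 after 6 divisions, so the expansion has 6 partial quotients, read off in order.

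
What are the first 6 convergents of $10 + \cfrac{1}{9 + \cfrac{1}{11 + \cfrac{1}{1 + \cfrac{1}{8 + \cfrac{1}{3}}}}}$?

Using the convergent recurrence p_i = a_i*p_{i-1} + p_{i-2}, q_i = a_i*q_{i-1} + q_{i-2} with p_{-2}=0, p_{-1}=1, q_{-2}=1, q_{-1}=0:
  i=0: a_0=10, p_0 = 10*1 + 0 = 10, q_0 = 10*0 + 1 = 1.
  i=1: a_1=9, p_1 = 9*10 + 1 = 91, q_1 = 9*1 + 0 = 9.
  i=2: a_2=11, p_2 = 11*91 + 10 = 1011, q_2 = 11*9 + 1 = 100.
  i=3: a_3=1, p_3 = 1*1011 + 91 = 1102, q_3 = 1*100 + 9 = 109.
  i=4: a_4=8, p_4 = 8*1102 + 1011 = 9827, q_4 = 8*109 + 100 = 972.
  i=5: a_5=3, p_5 = 3*9827 + 1102 = 30583, q_5 = 3*972 + 109 = 3025.

10/1, 91/9, 1011/100, 1102/109, 9827/972, 30583/3025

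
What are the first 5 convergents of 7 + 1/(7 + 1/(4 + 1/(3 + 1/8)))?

7/1, 50/7, 207/29, 671/94, 5575/781

Using the convergent recurrence p_i = a_i*p_{i-1} + p_{i-2}, q_i = a_i*q_{i-1} + q_{i-2} with p_{-2}=0, p_{-1}=1, q_{-2}=1, q_{-1}=0:
  i=0: a_0=7, p_0 = 7*1 + 0 = 7, q_0 = 7*0 + 1 = 1.
  i=1: a_1=7, p_1 = 7*7 + 1 = 50, q_1 = 7*1 + 0 = 7.
  i=2: a_2=4, p_2 = 4*50 + 7 = 207, q_2 = 4*7 + 1 = 29.
  i=3: a_3=3, p_3 = 3*207 + 50 = 671, q_3 = 3*29 + 7 = 94.
  i=4: a_4=8, p_4 = 8*671 + 207 = 5575, q_4 = 8*94 + 29 = 781.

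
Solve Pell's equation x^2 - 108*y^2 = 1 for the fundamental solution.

First expand sqrt(108) as a continued fraction. With x_i = (sqrt(108) + m_i)/d_i and (m_0, d_0) = (0, 1): a_0 = floor(sqrt(108)) = 10, since 10^2 = 100 <= 108 < 121 = 11^2.
Iterate m_{i+1} = d_i*a_i - m_i, d_{i+1} = (108 - m_{i+1}^2)/d_i, a_{i+1} = floor((a_0 + m_{i+1})/d_{i+1}):
  m_1 = 1*10 - 0 = 10, d_1 = (108 - 10^2)/1 = 8/1 = 8, a_1 = floor((10 + 10)/8) = 2.
  m_2 = 8*2 - 10 = 6, d_2 = (108 - 6^2)/8 = 72/8 = 9, a_2 = floor((10 + 6)/9) = 1.
  m_3 = 9*1 - 6 = 3, d_3 = (108 - 3^2)/9 = 99/9 = 11, a_3 = floor((10 + 3)/11) = 1.
  m_4 = 11*1 - 3 = 8, d_4 = (108 - 8^2)/11 = 44/11 = 4, a_4 = floor((10 + 8)/4) = 4.
  m_5 = 4*4 - 8 = 8, d_5 = (108 - 8^2)/4 = 44/4 = 11, a_5 = floor((10 + 8)/11) = 1.
  m_6 = 11*1 - 8 = 3, d_6 = (108 - 3^2)/11 = 99/11 = 9, a_6 = floor((10 + 3)/9) = 1.
  m_7 = 9*1 - 3 = 6, d_7 = (108 - 6^2)/9 = 72/9 = 8, a_7 = floor((10 + 6)/8) = 2.
  m_8 = 8*2 - 6 = 10, d_8 = (108 - 10^2)/8 = 8/8 = 1, a_8 = floor((10 + 10)/1) = 20.
  m_9 = 1*20 - 10 = 10, d_9 = (108 - 10^2)/1 = 8/1 = 8: (m_9, d_9) = (m_1, d_1) = (10, 8), so from here the quotients repeat a_1, ..., a_8; the period length is 8.
So sqrt(108) = [10; (2, 1, 1, 4, 1, 1, 2, 20)] with period length k = 8.
k is even, so the fundamental solution of x^2 - 108y^2 = 1 is (p_{k-1}, q_{k-1}) = (p_7, q_7); compute convergents through index 7.
Convergents (p_i = a_i*p_{i-1} + p_{i-2}, q_i = a_i*q_{i-1} + q_{i-2} with p_{-2}=0, p_{-1}=1, q_{-2}=1, q_{-1}=0):
  i=0: a_0=10, p_0 = 10*1 + 0 = 10, q_0 = 10*0 + 1 = 1.
  i=1: a_1=2, p_1 = 2*10 + 1 = 21, q_1 = 2*1 + 0 = 2.
  i=2: a_2=1, p_2 = 1*21 + 10 = 31, q_2 = 1*2 + 1 = 3.
  i=3: a_3=1, p_3 = 1*31 + 21 = 52, q_3 = 1*3 + 2 = 5.
  i=4: a_4=4, p_4 = 4*52 + 31 = 239, q_4 = 4*5 + 3 = 23.
  i=5: a_5=1, p_5 = 1*239 + 52 = 291, q_5 = 1*23 + 5 = 28.
  i=6: a_6=1, p_6 = 1*291 + 239 = 530, q_6 = 1*28 + 23 = 51.
  i=7: a_7=2, p_7 = 2*530 + 291 = 1351, q_7 = 2*51 + 28 = 130.
Check: 1351^2 - 108*130^2 = 1825201 - 1825200 = 1, so (x, y) = (1351, 130) solves the equation, and by the theorem it is the least positive solution.

(x, y) = (1351, 130)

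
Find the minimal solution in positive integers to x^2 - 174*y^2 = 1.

(x, y) = (1451, 110)

First expand sqrt(174) as a continued fraction. With x_i = (sqrt(174) + m_i)/d_i and (m_0, d_0) = (0, 1): a_0 = floor(sqrt(174)) = 13, since 13^2 = 169 <= 174 < 196 = 14^2.
Iterate m_{i+1} = d_i*a_i - m_i, d_{i+1} = (174 - m_{i+1}^2)/d_i, a_{i+1} = floor((a_0 + m_{i+1})/d_{i+1}):
  m_1 = 1*13 - 0 = 13, d_1 = (174 - 13^2)/1 = 5/1 = 5, a_1 = floor((13 + 13)/5) = 5.
  m_2 = 5*5 - 13 = 12, d_2 = (174 - 12^2)/5 = 30/5 = 6, a_2 = floor((13 + 12)/6) = 4.
  m_3 = 6*4 - 12 = 12, d_3 = (174 - 12^2)/6 = 30/6 = 5, a_3 = floor((13 + 12)/5) = 5.
  m_4 = 5*5 - 12 = 13, d_4 = (174 - 13^2)/5 = 5/5 = 1, a_4 = floor((13 + 13)/1) = 26.
  m_5 = 1*26 - 13 = 13, d_5 = (174 - 13^2)/1 = 5/1 = 5: (m_5, d_5) = (m_1, d_1) = (13, 5), so from here the quotients repeat a_1, ..., a_4; the period length is 4.
So sqrt(174) = [13; (5, 4, 5, 26)] with period length k = 4.
k is even, so the fundamental solution of x^2 - 174y^2 = 1 is (p_{k-1}, q_{k-1}) = (p_3, q_3); compute convergents through index 3.
Convergents (p_i = a_i*p_{i-1} + p_{i-2}, q_i = a_i*q_{i-1} + q_{i-2} with p_{-2}=0, p_{-1}=1, q_{-2}=1, q_{-1}=0):
  i=0: a_0=13, p_0 = 13*1 + 0 = 13, q_0 = 13*0 + 1 = 1.
  i=1: a_1=5, p_1 = 5*13 + 1 = 66, q_1 = 5*1 + 0 = 5.
  i=2: a_2=4, p_2 = 4*66 + 13 = 277, q_2 = 4*5 + 1 = 21.
  i=3: a_3=5, p_3 = 5*277 + 66 = 1451, q_3 = 5*21 + 5 = 110.
Check: 1451^2 - 174*110^2 = 2105401 - 2105400 = 1, so (x, y) = (1451, 110) solves the equation, and by the theorem it is the least positive solution.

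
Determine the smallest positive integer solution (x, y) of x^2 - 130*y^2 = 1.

(x, y) = (6499, 570)

First expand sqrt(130) as a continued fraction. With x_i = (sqrt(130) + m_i)/d_i and (m_0, d_0) = (0, 1): a_0 = floor(sqrt(130)) = 11, since 11^2 = 121 <= 130 < 144 = 12^2.
Iterate m_{i+1} = d_i*a_i - m_i, d_{i+1} = (130 - m_{i+1}^2)/d_i, a_{i+1} = floor((a_0 + m_{i+1})/d_{i+1}):
  m_1 = 1*11 - 0 = 11, d_1 = (130 - 11^2)/1 = 9/1 = 9, a_1 = floor((11 + 11)/9) = 2.
  m_2 = 9*2 - 11 = 7, d_2 = (130 - 7^2)/9 = 81/9 = 9, a_2 = floor((11 + 7)/9) = 2.
  m_3 = 9*2 - 7 = 11, d_3 = (130 - 11^2)/9 = 9/9 = 1, a_3 = floor((11 + 11)/1) = 22.
  m_4 = 1*22 - 11 = 11, d_4 = (130 - 11^2)/1 = 9/1 = 9: (m_4, d_4) = (m_1, d_1) = (11, 9), so from here the quotients repeat a_1, ..., a_3; the period length is 3.
So sqrt(130) = [11; (2, 2, 22)] with period length k = 3.
k is odd, so (p_{k-1}, q_{k-1}) only solves x^2 - 130y^2 = -1 and the fundamental solution of x^2 - 130y^2 = 1 is (p_{2k-1}, q_{2k-1}) = (p_5, q_5); compute convergents through index 5, running through the period twice.
Convergents (p_i = a_i*p_{i-1} + p_{i-2}, q_i = a_i*q_{i-1} + q_{i-2} with p_{-2}=0, p_{-1}=1, q_{-2}=1, q_{-1}=0):
  i=0: a_0=11, p_0 = 11*1 + 0 = 11, q_0 = 11*0 + 1 = 1.
  i=1: a_1=2, p_1 = 2*11 + 1 = 23, q_1 = 2*1 + 0 = 2.
  i=2: a_2=2, p_2 = 2*23 + 11 = 57, q_2 = 2*2 + 1 = 5.
  i=3: a_3=22, p_3 = 22*57 + 23 = 1277, q_3 = 22*5 + 2 = 112.
  i=4: a_4=2, p_4 = 2*1277 + 57 = 2611, q_4 = 2*112 + 5 = 229.
  i=5: a_5=2, p_5 = 2*2611 + 1277 = 6499, q_5 = 2*229 + 112 = 570.
Indeed p_2^2 - 130*q_2^2 = 3249 - 3250 = -1, not +1.
Check: 6499^2 - 130*570^2 = 42237001 - 42237000 = 1, so (x, y) = (6499, 570) solves the equation, and by the theorem it is the least positive solution.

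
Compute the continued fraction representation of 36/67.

[0; 1, 1, 6, 5]

Run the Euclidean algorithm on 36 and 67; the successive quotients are the partial quotients a_0, a_1, ... (each step inverts the fractional part left over by the previous one):
  36 = 0*67 + 36, so a_0 = 0.
  67 = 1*36 + 31, so a_1 = 1.
  36 = 1*31 + 5, so a_2 = 1.
  31 = 6*5 + 1, so a_3 = 6.
  5 = 5*1 + 0, so a_4 = 5.
The remainder reaches 0 after 5 divisions, so the expansion has 5 partial quotients, read off in order.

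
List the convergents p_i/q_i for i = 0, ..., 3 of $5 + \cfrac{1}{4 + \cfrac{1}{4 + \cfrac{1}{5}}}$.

5/1, 21/4, 89/17, 466/89

Using the convergent recurrence p_i = a_i*p_{i-1} + p_{i-2}, q_i = a_i*q_{i-1} + q_{i-2} with p_{-2}=0, p_{-1}=1, q_{-2}=1, q_{-1}=0:
  i=0: a_0=5, p_0 = 5*1 + 0 = 5, q_0 = 5*0 + 1 = 1.
  i=1: a_1=4, p_1 = 4*5 + 1 = 21, q_1 = 4*1 + 0 = 4.
  i=2: a_2=4, p_2 = 4*21 + 5 = 89, q_2 = 4*4 + 1 = 17.
  i=3: a_3=5, p_3 = 5*89 + 21 = 466, q_3 = 5*17 + 4 = 89.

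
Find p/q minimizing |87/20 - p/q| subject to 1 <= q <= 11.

Expand x = 87/20 as a continued fraction with the Euclidean algorithm:
  87 = 4*20 + 7, so a_0 = 4.
  20 = 2*7 + 6, so a_1 = 2.
  7 = 1*6 + 1, so a_2 = 1.
  6 = 6*1 + 0, so a_3 = 6.
so x = [4; 2, 1, 6].
Convergents (p_i = a_i*p_{i-1} + p_{i-2}, q_i = a_i*q_{i-1} + q_{i-2} with p_{-2}=0, p_{-1}=1, q_{-2}=1, q_{-1}=0), until the denominator exceeds 11:
  i=0: a_0=4, p_0 = 4*1 + 0 = 4, q_0 = 4*0 + 1 = 1.
  i=1: a_1=2, p_1 = 2*4 + 1 = 9, q_1 = 2*1 + 0 = 2.
  i=2: a_2=1, p_2 = 1*9 + 4 = 13, q_2 = 1*2 + 1 = 3.
  i=3: a_3=6, p_3 = 6*13 + 9 = 87, q_3 = 6*3 + 2 = 20.
q_3 = 20 > 11, so the last convergent with denominator <= 11 is p_2/q_2 = 13/3.
The closest fraction with denominator <= 11 is either p_2/q_2 or the intermediate fraction (k*p_2 + p_1)/(k*q_2 + q_1) with the largest k >= 1 whose denominator stays <= 11; these approach x as k grows, and every other convergent or intermediate fraction in range is farther away.
Largest k: floor((11 - q_1)/q_2) = floor((11 - 2)/3) = 3.
That gives (3*13 + 9)/(3*3 + 2) = 48/11.
Compare the errors: |x - 13/3| = |87*3 - 13*20|/(20*3) = 1/60, and |x - 48/11| = |87*11 - 48*20|/(20*11) = 3/220.
Cross-multiplying, 3*60 = 180 < 220 = 1*220, so 3/220 is smaller: the intermediate fraction 48/11 is closer to x than 13/3.

48/11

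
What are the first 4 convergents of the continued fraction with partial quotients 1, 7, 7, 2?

Using the convergent recurrence p_i = a_i*p_{i-1} + p_{i-2}, q_i = a_i*q_{i-1} + q_{i-2} with p_{-2}=0, p_{-1}=1, q_{-2}=1, q_{-1}=0:
  i=0: a_0=1, p_0 = 1*1 + 0 = 1, q_0 = 1*0 + 1 = 1.
  i=1: a_1=7, p_1 = 7*1 + 1 = 8, q_1 = 7*1 + 0 = 7.
  i=2: a_2=7, p_2 = 7*8 + 1 = 57, q_2 = 7*7 + 1 = 50.
  i=3: a_3=2, p_3 = 2*57 + 8 = 122, q_3 = 2*50 + 7 = 107.

1/1, 8/7, 57/50, 122/107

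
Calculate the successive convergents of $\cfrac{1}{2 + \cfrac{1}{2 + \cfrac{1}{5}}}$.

0/1, 1/2, 2/5, 11/27

Using the convergent recurrence p_i = a_i*p_{i-1} + p_{i-2}, q_i = a_i*q_{i-1} + q_{i-2} with p_{-2}=0, p_{-1}=1, q_{-2}=1, q_{-1}=0:
  i=0: a_0=0, p_0 = 0*1 + 0 = 0, q_0 = 0*0 + 1 = 1.
  i=1: a_1=2, p_1 = 2*0 + 1 = 1, q_1 = 2*1 + 0 = 2.
  i=2: a_2=2, p_2 = 2*1 + 0 = 2, q_2 = 2*2 + 1 = 5.
  i=3: a_3=5, p_3 = 5*2 + 1 = 11, q_3 = 5*5 + 2 = 27.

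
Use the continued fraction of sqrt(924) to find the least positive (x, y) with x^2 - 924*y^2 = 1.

(x, y) = (11551, 380)

First expand sqrt(924) as a continued fraction. With x_i = (sqrt(924) + m_i)/d_i and (m_0, d_0) = (0, 1): a_0 = floor(sqrt(924)) = 30, since 30^2 = 900 <= 924 < 961 = 31^2.
Iterate m_{i+1} = d_i*a_i - m_i, d_{i+1} = (924 - m_{i+1}^2)/d_i, a_{i+1} = floor((a_0 + m_{i+1})/d_{i+1}):
  m_1 = 1*30 - 0 = 30, d_1 = (924 - 30^2)/1 = 24/1 = 24, a_1 = floor((30 + 30)/24) = 2.
  m_2 = 24*2 - 30 = 18, d_2 = (924 - 18^2)/24 = 600/24 = 25, a_2 = floor((30 + 18)/25) = 1.
  m_3 = 25*1 - 18 = 7, d_3 = (924 - 7^2)/25 = 875/25 = 35, a_3 = floor((30 + 7)/35) = 1.
  m_4 = 35*1 - 7 = 28, d_4 = (924 - 28^2)/35 = 140/35 = 4, a_4 = floor((30 + 28)/4) = 14.
  m_5 = 4*14 - 28 = 28, d_5 = (924 - 28^2)/4 = 140/4 = 35, a_5 = floor((30 + 28)/35) = 1.
  m_6 = 35*1 - 28 = 7, d_6 = (924 - 7^2)/35 = 875/35 = 25, a_6 = floor((30 + 7)/25) = 1.
  m_7 = 25*1 - 7 = 18, d_7 = (924 - 18^2)/25 = 600/25 = 24, a_7 = floor((30 + 18)/24) = 2.
  m_8 = 24*2 - 18 = 30, d_8 = (924 - 30^2)/24 = 24/24 = 1, a_8 = floor((30 + 30)/1) = 60.
  m_9 = 1*60 - 30 = 30, d_9 = (924 - 30^2)/1 = 24/1 = 24: (m_9, d_9) = (m_1, d_1) = (30, 24), so from here the quotients repeat a_1, ..., a_8; the period length is 8.
So sqrt(924) = [30; (2, 1, 1, 14, 1, 1, 2, 60)] with period length k = 8.
k is even, so the fundamental solution of x^2 - 924y^2 = 1 is (p_{k-1}, q_{k-1}) = (p_7, q_7); compute convergents through index 7.
Convergents (p_i = a_i*p_{i-1} + p_{i-2}, q_i = a_i*q_{i-1} + q_{i-2} with p_{-2}=0, p_{-1}=1, q_{-2}=1, q_{-1}=0):
  i=0: a_0=30, p_0 = 30*1 + 0 = 30, q_0 = 30*0 + 1 = 1.
  i=1: a_1=2, p_1 = 2*30 + 1 = 61, q_1 = 2*1 + 0 = 2.
  i=2: a_2=1, p_2 = 1*61 + 30 = 91, q_2 = 1*2 + 1 = 3.
  i=3: a_3=1, p_3 = 1*91 + 61 = 152, q_3 = 1*3 + 2 = 5.
  i=4: a_4=14, p_4 = 14*152 + 91 = 2219, q_4 = 14*5 + 3 = 73.
  i=5: a_5=1, p_5 = 1*2219 + 152 = 2371, q_5 = 1*73 + 5 = 78.
  i=6: a_6=1, p_6 = 1*2371 + 2219 = 4590, q_6 = 1*78 + 73 = 151.
  i=7: a_7=2, p_7 = 2*4590 + 2371 = 11551, q_7 = 2*151 + 78 = 380.
Check: 11551^2 - 924*380^2 = 133425601 - 133425600 = 1, so (x, y) = (11551, 380) solves the equation, and by the theorem it is the least positive solution.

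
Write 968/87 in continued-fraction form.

Run the Euclidean algorithm on 968 and 87; the successive quotients are the partial quotients a_0, a_1, ... (each step inverts the fractional part left over by the previous one):
  968 = 11*87 + 11, so a_0 = 11.
  87 = 7*11 + 10, so a_1 = 7.
  11 = 1*10 + 1, so a_2 = 1.
  10 = 10*1 + 0, so a_3 = 10.
The remainder reaches 0 after 4 divisions, so the expansion has 4 partial quotients, read off in order.

[11; 7, 1, 10]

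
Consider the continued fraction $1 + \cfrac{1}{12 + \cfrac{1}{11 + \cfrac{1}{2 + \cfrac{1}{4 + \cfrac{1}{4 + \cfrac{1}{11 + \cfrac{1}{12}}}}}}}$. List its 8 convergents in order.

1/1, 13/12, 144/133, 301/278, 1348/1245, 5693/5258, 63971/59083, 773345/714254

Using the convergent recurrence p_i = a_i*p_{i-1} + p_{i-2}, q_i = a_i*q_{i-1} + q_{i-2} with p_{-2}=0, p_{-1}=1, q_{-2}=1, q_{-1}=0:
  i=0: a_0=1, p_0 = 1*1 + 0 = 1, q_0 = 1*0 + 1 = 1.
  i=1: a_1=12, p_1 = 12*1 + 1 = 13, q_1 = 12*1 + 0 = 12.
  i=2: a_2=11, p_2 = 11*13 + 1 = 144, q_2 = 11*12 + 1 = 133.
  i=3: a_3=2, p_3 = 2*144 + 13 = 301, q_3 = 2*133 + 12 = 278.
  i=4: a_4=4, p_4 = 4*301 + 144 = 1348, q_4 = 4*278 + 133 = 1245.
  i=5: a_5=4, p_5 = 4*1348 + 301 = 5693, q_5 = 4*1245 + 278 = 5258.
  i=6: a_6=11, p_6 = 11*5693 + 1348 = 63971, q_6 = 11*5258 + 1245 = 59083.
  i=7: a_7=12, p_7 = 12*63971 + 5693 = 773345, q_7 = 12*59083 + 5258 = 714254.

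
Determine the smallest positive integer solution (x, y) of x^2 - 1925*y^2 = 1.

(x, y) = (351, 8)

First expand sqrt(1925) as a continued fraction. With x_i = (sqrt(1925) + m_i)/d_i and (m_0, d_0) = (0, 1): a_0 = floor(sqrt(1925)) = 43, since 43^2 = 1849 <= 1925 < 1936 = 44^2.
Iterate m_{i+1} = d_i*a_i - m_i, d_{i+1} = (1925 - m_{i+1}^2)/d_i, a_{i+1} = floor((a_0 + m_{i+1})/d_{i+1}):
  m_1 = 1*43 - 0 = 43, d_1 = (1925 - 43^2)/1 = 76/1 = 76, a_1 = floor((43 + 43)/76) = 1.
  m_2 = 76*1 - 43 = 33, d_2 = (1925 - 33^2)/76 = 836/76 = 11, a_2 = floor((43 + 33)/11) = 6.
  m_3 = 11*6 - 33 = 33, d_3 = (1925 - 33^2)/11 = 836/11 = 76, a_3 = floor((43 + 33)/76) = 1.
  m_4 = 76*1 - 33 = 43, d_4 = (1925 - 43^2)/76 = 76/76 = 1, a_4 = floor((43 + 43)/1) = 86.
  m_5 = 1*86 - 43 = 43, d_5 = (1925 - 43^2)/1 = 76/1 = 76: (m_5, d_5) = (m_1, d_1) = (43, 76), so from here the quotients repeat a_1, ..., a_4; the period length is 4.
So sqrt(1925) = [43; (1, 6, 1, 86)] with period length k = 4.
k is even, so the fundamental solution of x^2 - 1925y^2 = 1 is (p_{k-1}, q_{k-1}) = (p_3, q_3); compute convergents through index 3.
Convergents (p_i = a_i*p_{i-1} + p_{i-2}, q_i = a_i*q_{i-1} + q_{i-2} with p_{-2}=0, p_{-1}=1, q_{-2}=1, q_{-1}=0):
  i=0: a_0=43, p_0 = 43*1 + 0 = 43, q_0 = 43*0 + 1 = 1.
  i=1: a_1=1, p_1 = 1*43 + 1 = 44, q_1 = 1*1 + 0 = 1.
  i=2: a_2=6, p_2 = 6*44 + 43 = 307, q_2 = 6*1 + 1 = 7.
  i=3: a_3=1, p_3 = 1*307 + 44 = 351, q_3 = 1*7 + 1 = 8.
Check: 351^2 - 1925*8^2 = 123201 - 123200 = 1, so (x, y) = (351, 8) solves the equation, and by the theorem it is the least positive solution.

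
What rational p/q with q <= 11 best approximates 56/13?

Expand x = 56/13 as a continued fraction with the Euclidean algorithm:
  56 = 4*13 + 4, so a_0 = 4.
  13 = 3*4 + 1, so a_1 = 3.
  4 = 4*1 + 0, so a_2 = 4.
so x = [4; 3, 4].
Convergents (p_i = a_i*p_{i-1} + p_{i-2}, q_i = a_i*q_{i-1} + q_{i-2} with p_{-2}=0, p_{-1}=1, q_{-2}=1, q_{-1}=0), until the denominator exceeds 11:
  i=0: a_0=4, p_0 = 4*1 + 0 = 4, q_0 = 4*0 + 1 = 1.
  i=1: a_1=3, p_1 = 3*4 + 1 = 13, q_1 = 3*1 + 0 = 3.
  i=2: a_2=4, p_2 = 4*13 + 4 = 56, q_2 = 4*3 + 1 = 13.
q_2 = 13 > 11, so the last convergent with denominator <= 11 is p_1/q_1 = 13/3.
The closest fraction with denominator <= 11 is either p_1/q_1 or the intermediate fraction (k*p_1 + p_0)/(k*q_1 + q_0) with the largest k >= 1 whose denominator stays <= 11; these approach x as k grows, and every other convergent or intermediate fraction in range is farther away.
Largest k: floor((11 - q_0)/q_1) = floor((11 - 1)/3) = 3.
That gives (3*13 + 4)/(3*3 + 1) = 43/10.
Compare the errors: |x - 13/3| = |56*3 - 13*13|/(13*3) = 1/39, and |x - 43/10| = |56*10 - 43*13|/(13*10) = 1/130.
Cross-multiplying, 1*39 = 39 < 130 = 1*130, so 1/130 is smaller: the intermediate fraction 43/10 is closer to x than 13/3.

43/10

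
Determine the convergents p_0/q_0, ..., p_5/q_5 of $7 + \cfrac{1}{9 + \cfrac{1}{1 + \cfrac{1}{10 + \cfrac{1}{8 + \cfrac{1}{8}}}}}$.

7/1, 64/9, 71/10, 774/109, 6263/882, 50878/7165

Using the convergent recurrence p_i = a_i*p_{i-1} + p_{i-2}, q_i = a_i*q_{i-1} + q_{i-2} with p_{-2}=0, p_{-1}=1, q_{-2}=1, q_{-1}=0:
  i=0: a_0=7, p_0 = 7*1 + 0 = 7, q_0 = 7*0 + 1 = 1.
  i=1: a_1=9, p_1 = 9*7 + 1 = 64, q_1 = 9*1 + 0 = 9.
  i=2: a_2=1, p_2 = 1*64 + 7 = 71, q_2 = 1*9 + 1 = 10.
  i=3: a_3=10, p_3 = 10*71 + 64 = 774, q_3 = 10*10 + 9 = 109.
  i=4: a_4=8, p_4 = 8*774 + 71 = 6263, q_4 = 8*109 + 10 = 882.
  i=5: a_5=8, p_5 = 8*6263 + 774 = 50878, q_5 = 8*882 + 109 = 7165.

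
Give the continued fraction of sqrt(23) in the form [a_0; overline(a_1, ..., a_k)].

[4; overline(1, 3, 1, 8)]

Write x_i = (sqrt(23) + m_i)/d_i with (m_0, d_0) = (0, 1). a_0 = floor(sqrt(23)) = 4, since 4^2 = 16 <= 23 < 25 = 5^2.
Iterate m_{i+1} = d_i*a_i - m_i, d_{i+1} = (23 - m_{i+1}^2)/d_i, a_{i+1} = floor((a_0 + m_{i+1})/d_{i+1}):
  m_1 = 1*4 - 0 = 4, d_1 = (23 - 4^2)/1 = 7/1 = 7, a_1 = floor((4 + 4)/7) = 1.
  m_2 = 7*1 - 4 = 3, d_2 = (23 - 3^2)/7 = 14/7 = 2, a_2 = floor((4 + 3)/2) = 3.
  m_3 = 2*3 - 3 = 3, d_3 = (23 - 3^2)/2 = 14/2 = 7, a_3 = floor((4 + 3)/7) = 1.
  m_4 = 7*1 - 3 = 4, d_4 = (23 - 4^2)/7 = 7/7 = 1, a_4 = floor((4 + 4)/1) = 8.
  m_5 = 1*8 - 4 = 4, d_5 = (23 - 4^2)/1 = 7/1 = 7: (m_5, d_5) = (m_1, d_1) = (4, 7), so from here the quotients repeat a_1, ..., a_4; the period length is 4.
Hence the expansion of sqrt(23) is a_0 = 4 followed by the repeating block 1, 3, 1, 8 (period 4).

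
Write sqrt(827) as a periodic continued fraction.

Write x_i = (sqrt(827) + m_i)/d_i with (m_0, d_0) = (0, 1). a_0 = floor(sqrt(827)) = 28, since 28^2 = 784 <= 827 < 841 = 29^2.
Iterate m_{i+1} = d_i*a_i - m_i, d_{i+1} = (827 - m_{i+1}^2)/d_i, a_{i+1} = floor((a_0 + m_{i+1})/d_{i+1}):
  m_1 = 1*28 - 0 = 28, d_1 = (827 - 28^2)/1 = 43/1 = 43, a_1 = floor((28 + 28)/43) = 1.
  m_2 = 43*1 - 28 = 15, d_2 = (827 - 15^2)/43 = 602/43 = 14, a_2 = floor((28 + 15)/14) = 3.
  m_3 = 14*3 - 15 = 27, d_3 = (827 - 27^2)/14 = 98/14 = 7, a_3 = floor((28 + 27)/7) = 7.
  m_4 = 7*7 - 27 = 22, d_4 = (827 - 22^2)/7 = 343/7 = 49, a_4 = floor((28 + 22)/49) = 1.
  m_5 = 49*1 - 22 = 27, d_5 = (827 - 27^2)/49 = 98/49 = 2, a_5 = floor((28 + 27)/2) = 27.
  m_6 = 2*27 - 27 = 27, d_6 = (827 - 27^2)/2 = 98/2 = 49, a_6 = floor((28 + 27)/49) = 1.
  m_7 = 49*1 - 27 = 22, d_7 = (827 - 22^2)/49 = 343/49 = 7, a_7 = floor((28 + 22)/7) = 7.
  m_8 = 7*7 - 22 = 27, d_8 = (827 - 27^2)/7 = 98/7 = 14, a_8 = floor((28 + 27)/14) = 3.
  m_9 = 14*3 - 27 = 15, d_9 = (827 - 15^2)/14 = 602/14 = 43, a_9 = floor((28 + 15)/43) = 1.
  m_10 = 43*1 - 15 = 28, d_10 = (827 - 28^2)/43 = 43/43 = 1, a_10 = floor((28 + 28)/1) = 56.
  m_11 = 1*56 - 28 = 28, d_11 = (827 - 28^2)/1 = 43/1 = 43: (m_11, d_11) = (m_1, d_1) = (28, 43), so from here the quotients repeat a_1, ..., a_10; the period length is 10.
Hence the expansion of sqrt(827) is a_0 = 28 followed by the repeating block 1, 3, 7, 1, 27, 1, 7, 3, 1, 56 (period 10).

[28; (1, 3, 7, 1, 27, 1, 7, 3, 1, 56)]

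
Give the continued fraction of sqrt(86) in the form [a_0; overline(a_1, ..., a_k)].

[9; overline(3, 1, 1, 1, 8, 1, 1, 1, 3, 18)]

Write x_i = (sqrt(86) + m_i)/d_i with (m_0, d_0) = (0, 1). a_0 = floor(sqrt(86)) = 9, since 9^2 = 81 <= 86 < 100 = 10^2.
Iterate m_{i+1} = d_i*a_i - m_i, d_{i+1} = (86 - m_{i+1}^2)/d_i, a_{i+1} = floor((a_0 + m_{i+1})/d_{i+1}):
  m_1 = 1*9 - 0 = 9, d_1 = (86 - 9^2)/1 = 5/1 = 5, a_1 = floor((9 + 9)/5) = 3.
  m_2 = 5*3 - 9 = 6, d_2 = (86 - 6^2)/5 = 50/5 = 10, a_2 = floor((9 + 6)/10) = 1.
  m_3 = 10*1 - 6 = 4, d_3 = (86 - 4^2)/10 = 70/10 = 7, a_3 = floor((9 + 4)/7) = 1.
  m_4 = 7*1 - 4 = 3, d_4 = (86 - 3^2)/7 = 77/7 = 11, a_4 = floor((9 + 3)/11) = 1.
  m_5 = 11*1 - 3 = 8, d_5 = (86 - 8^2)/11 = 22/11 = 2, a_5 = floor((9 + 8)/2) = 8.
  m_6 = 2*8 - 8 = 8, d_6 = (86 - 8^2)/2 = 22/2 = 11, a_6 = floor((9 + 8)/11) = 1.
  m_7 = 11*1 - 8 = 3, d_7 = (86 - 3^2)/11 = 77/11 = 7, a_7 = floor((9 + 3)/7) = 1.
  m_8 = 7*1 - 3 = 4, d_8 = (86 - 4^2)/7 = 70/7 = 10, a_8 = floor((9 + 4)/10) = 1.
  m_9 = 10*1 - 4 = 6, d_9 = (86 - 6^2)/10 = 50/10 = 5, a_9 = floor((9 + 6)/5) = 3.
  m_10 = 5*3 - 6 = 9, d_10 = (86 - 9^2)/5 = 5/5 = 1, a_10 = floor((9 + 9)/1) = 18.
  m_11 = 1*18 - 9 = 9, d_11 = (86 - 9^2)/1 = 5/1 = 5: (m_11, d_11) = (m_1, d_1) = (9, 5), so from here the quotients repeat a_1, ..., a_10; the period length is 10.
Hence the expansion of sqrt(86) is a_0 = 9 followed by the repeating block 3, 1, 1, 1, 8, 1, 1, 1, 3, 18 (period 10).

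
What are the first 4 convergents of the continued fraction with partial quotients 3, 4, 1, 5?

Using the convergent recurrence p_i = a_i*p_{i-1} + p_{i-2}, q_i = a_i*q_{i-1} + q_{i-2} with p_{-2}=0, p_{-1}=1, q_{-2}=1, q_{-1}=0:
  i=0: a_0=3, p_0 = 3*1 + 0 = 3, q_0 = 3*0 + 1 = 1.
  i=1: a_1=4, p_1 = 4*3 + 1 = 13, q_1 = 4*1 + 0 = 4.
  i=2: a_2=1, p_2 = 1*13 + 3 = 16, q_2 = 1*4 + 1 = 5.
  i=3: a_3=5, p_3 = 5*16 + 13 = 93, q_3 = 5*5 + 4 = 29.

3/1, 13/4, 16/5, 93/29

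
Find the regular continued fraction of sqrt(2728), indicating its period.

[52; (4, 2, 1, 10, 1, 10, 1, 2, 4, 104)]

Write x_i = (sqrt(2728) + m_i)/d_i with (m_0, d_0) = (0, 1). a_0 = floor(sqrt(2728)) = 52, since 52^2 = 2704 <= 2728 < 2809 = 53^2.
Iterate m_{i+1} = d_i*a_i - m_i, d_{i+1} = (2728 - m_{i+1}^2)/d_i, a_{i+1} = floor((a_0 + m_{i+1})/d_{i+1}):
  m_1 = 1*52 - 0 = 52, d_1 = (2728 - 52^2)/1 = 24/1 = 24, a_1 = floor((52 + 52)/24) = 4.
  m_2 = 24*4 - 52 = 44, d_2 = (2728 - 44^2)/24 = 792/24 = 33, a_2 = floor((52 + 44)/33) = 2.
  m_3 = 33*2 - 44 = 22, d_3 = (2728 - 22^2)/33 = 2244/33 = 68, a_3 = floor((52 + 22)/68) = 1.
  m_4 = 68*1 - 22 = 46, d_4 = (2728 - 46^2)/68 = 612/68 = 9, a_4 = floor((52 + 46)/9) = 10.
  m_5 = 9*10 - 46 = 44, d_5 = (2728 - 44^2)/9 = 792/9 = 88, a_5 = floor((52 + 44)/88) = 1.
  m_6 = 88*1 - 44 = 44, d_6 = (2728 - 44^2)/88 = 792/88 = 9, a_6 = floor((52 + 44)/9) = 10.
  m_7 = 9*10 - 44 = 46, d_7 = (2728 - 46^2)/9 = 612/9 = 68, a_7 = floor((52 + 46)/68) = 1.
  m_8 = 68*1 - 46 = 22, d_8 = (2728 - 22^2)/68 = 2244/68 = 33, a_8 = floor((52 + 22)/33) = 2.
  m_9 = 33*2 - 22 = 44, d_9 = (2728 - 44^2)/33 = 792/33 = 24, a_9 = floor((52 + 44)/24) = 4.
  m_10 = 24*4 - 44 = 52, d_10 = (2728 - 52^2)/24 = 24/24 = 1, a_10 = floor((52 + 52)/1) = 104.
  m_11 = 1*104 - 52 = 52, d_11 = (2728 - 52^2)/1 = 24/1 = 24: (m_11, d_11) = (m_1, d_1) = (52, 24), so from here the quotients repeat a_1, ..., a_10; the period length is 10.
Hence the expansion of sqrt(2728) is a_0 = 52 followed by the repeating block 4, 2, 1, 10, 1, 10, 1, 2, 4, 104 (period 10).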